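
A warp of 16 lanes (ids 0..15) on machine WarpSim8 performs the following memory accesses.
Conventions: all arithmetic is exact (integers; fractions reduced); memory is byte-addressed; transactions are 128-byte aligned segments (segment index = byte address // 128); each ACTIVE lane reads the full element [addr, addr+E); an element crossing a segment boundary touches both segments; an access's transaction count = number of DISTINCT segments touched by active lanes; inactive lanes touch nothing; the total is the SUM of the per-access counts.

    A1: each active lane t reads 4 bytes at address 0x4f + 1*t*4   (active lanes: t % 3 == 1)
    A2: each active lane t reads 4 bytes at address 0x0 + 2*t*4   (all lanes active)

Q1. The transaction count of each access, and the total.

A1: 2 transactions
A2: 1 transaction

Answer: 2,1; total 3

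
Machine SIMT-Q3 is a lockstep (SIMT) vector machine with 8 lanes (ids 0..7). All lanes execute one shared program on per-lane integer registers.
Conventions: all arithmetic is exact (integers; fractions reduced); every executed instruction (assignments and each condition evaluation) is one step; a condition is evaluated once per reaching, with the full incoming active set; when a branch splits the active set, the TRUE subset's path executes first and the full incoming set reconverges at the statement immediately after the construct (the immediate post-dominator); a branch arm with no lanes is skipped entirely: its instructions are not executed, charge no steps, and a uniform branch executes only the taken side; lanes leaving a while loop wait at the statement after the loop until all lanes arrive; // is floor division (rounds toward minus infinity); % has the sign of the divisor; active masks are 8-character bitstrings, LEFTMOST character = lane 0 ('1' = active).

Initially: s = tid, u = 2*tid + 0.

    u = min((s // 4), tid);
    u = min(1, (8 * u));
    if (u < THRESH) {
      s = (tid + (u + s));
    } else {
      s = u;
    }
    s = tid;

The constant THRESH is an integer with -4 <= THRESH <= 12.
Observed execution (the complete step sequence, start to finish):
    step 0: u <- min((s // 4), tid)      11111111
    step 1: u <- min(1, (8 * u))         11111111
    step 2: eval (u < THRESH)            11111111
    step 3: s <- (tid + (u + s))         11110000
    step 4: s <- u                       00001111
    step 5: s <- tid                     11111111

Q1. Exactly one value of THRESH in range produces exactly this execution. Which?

Answer: THRESH = 1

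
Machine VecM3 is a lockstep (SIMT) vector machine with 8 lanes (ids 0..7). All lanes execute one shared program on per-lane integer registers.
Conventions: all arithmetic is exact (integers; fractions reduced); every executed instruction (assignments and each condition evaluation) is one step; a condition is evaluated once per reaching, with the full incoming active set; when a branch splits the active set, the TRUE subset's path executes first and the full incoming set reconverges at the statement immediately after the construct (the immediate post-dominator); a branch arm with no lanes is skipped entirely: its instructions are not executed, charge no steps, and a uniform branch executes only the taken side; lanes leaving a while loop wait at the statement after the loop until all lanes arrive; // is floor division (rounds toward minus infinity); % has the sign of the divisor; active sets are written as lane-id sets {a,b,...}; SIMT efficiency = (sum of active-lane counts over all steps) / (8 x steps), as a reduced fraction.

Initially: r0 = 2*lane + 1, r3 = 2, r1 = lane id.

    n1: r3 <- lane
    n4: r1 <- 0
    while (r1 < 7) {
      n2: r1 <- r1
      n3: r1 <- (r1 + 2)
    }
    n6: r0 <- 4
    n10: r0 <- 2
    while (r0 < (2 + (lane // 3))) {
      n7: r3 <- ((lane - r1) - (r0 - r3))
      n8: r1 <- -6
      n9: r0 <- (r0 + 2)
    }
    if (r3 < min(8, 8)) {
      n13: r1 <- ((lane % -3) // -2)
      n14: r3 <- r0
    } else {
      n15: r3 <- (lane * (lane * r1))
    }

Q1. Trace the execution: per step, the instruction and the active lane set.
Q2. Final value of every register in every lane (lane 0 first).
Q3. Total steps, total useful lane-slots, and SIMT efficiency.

step 0: r3 <- lane                   {0,1,2,3,4,5,6,7}
step 1: r1 <- 0                      {0,1,2,3,4,5,6,7}
step 2: eval (r1 < 7)                {0,1,2,3,4,5,6,7}
step 3: r1 <- r1                     {0,1,2,3,4,5,6,7}
step 4: r1 <- (r1 + 2)               {0,1,2,3,4,5,6,7}
step 5: eval (r1 < 7)                {0,1,2,3,4,5,6,7}
step 6: r1 <- r1                     {0,1,2,3,4,5,6,7}
step 7: r1 <- (r1 + 2)               {0,1,2,3,4,5,6,7}
step 8: eval (r1 < 7)                {0,1,2,3,4,5,6,7}
step 9: r1 <- r1                     {0,1,2,3,4,5,6,7}
step 10: r1 <- (r1 + 2)               {0,1,2,3,4,5,6,7}
step 11: eval (r1 < 7)                {0,1,2,3,4,5,6,7}
step 12: r1 <- r1                     {0,1,2,3,4,5,6,7}
step 13: r1 <- (r1 + 2)               {0,1,2,3,4,5,6,7}
step 14: eval (r1 < 7)                {0,1,2,3,4,5,6,7}
step 15: r0 <- 4                      {0,1,2,3,4,5,6,7}
step 16: r0 <- 2                      {0,1,2,3,4,5,6,7}
step 17: eval (r0 < (2 + (lane // 3))) {0,1,2,3,4,5,6,7}
step 18: r3 <- ((lane - r1) - (r0 - r3)) {3,4,5,6,7}
step 19: r1 <- -6                     {3,4,5,6,7}
step 20: r0 <- (r0 + 2)               {3,4,5,6,7}
step 21: eval (r0 < (2 + (lane // 3))) {3,4,5,6,7}
step 22: eval (r3 < min(8, 8))        {0,1,2,3,4,5,6,7}
step 23: r1 <- ((lane % -3) // -2)    {0,1,2,3,4,5,6,7}
step 24: r3 <- r0                     {0,1,2,3,4,5,6,7}

Answer: 25 steps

r0: 2,2,2,4,4,4,4,4
r3: 2,2,2,4,4,4,4,4
r1: 0,1,0,0,1,0,0,1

steps = 25; useful = 188; efficiency = 188/200 = 47/50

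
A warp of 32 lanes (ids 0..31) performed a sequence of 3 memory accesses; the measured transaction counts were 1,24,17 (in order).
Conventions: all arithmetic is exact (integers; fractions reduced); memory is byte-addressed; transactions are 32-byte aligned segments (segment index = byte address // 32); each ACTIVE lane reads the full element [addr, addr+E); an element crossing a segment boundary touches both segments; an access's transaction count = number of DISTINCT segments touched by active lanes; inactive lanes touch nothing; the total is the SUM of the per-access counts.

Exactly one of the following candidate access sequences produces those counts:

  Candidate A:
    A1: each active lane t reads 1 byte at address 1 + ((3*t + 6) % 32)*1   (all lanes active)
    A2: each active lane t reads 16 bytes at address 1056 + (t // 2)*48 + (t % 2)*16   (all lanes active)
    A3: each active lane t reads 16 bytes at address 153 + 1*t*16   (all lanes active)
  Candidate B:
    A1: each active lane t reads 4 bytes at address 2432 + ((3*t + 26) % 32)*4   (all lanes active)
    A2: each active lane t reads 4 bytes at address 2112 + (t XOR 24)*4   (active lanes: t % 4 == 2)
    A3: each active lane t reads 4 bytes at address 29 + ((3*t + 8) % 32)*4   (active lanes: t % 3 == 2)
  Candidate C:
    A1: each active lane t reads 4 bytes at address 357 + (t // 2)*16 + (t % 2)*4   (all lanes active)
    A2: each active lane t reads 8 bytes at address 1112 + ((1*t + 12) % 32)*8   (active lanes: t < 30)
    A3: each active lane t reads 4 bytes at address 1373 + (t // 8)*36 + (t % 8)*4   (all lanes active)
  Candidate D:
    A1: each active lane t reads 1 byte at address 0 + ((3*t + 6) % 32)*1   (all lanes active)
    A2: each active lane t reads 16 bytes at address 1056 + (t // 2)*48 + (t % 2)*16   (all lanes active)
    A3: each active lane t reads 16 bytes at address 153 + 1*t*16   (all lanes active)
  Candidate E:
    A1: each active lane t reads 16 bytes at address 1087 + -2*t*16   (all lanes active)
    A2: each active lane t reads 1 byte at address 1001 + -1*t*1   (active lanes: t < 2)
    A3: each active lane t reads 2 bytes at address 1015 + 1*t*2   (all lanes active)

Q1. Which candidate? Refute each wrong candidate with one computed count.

A: A1 gives 2 transactions, not 1
B: A1 gives 4 transactions, not 1
C: A1 gives 8 transactions, not 1
E: A1 gives 33 transactions, not 1
D: all counts match (1,24,17)

Answer: D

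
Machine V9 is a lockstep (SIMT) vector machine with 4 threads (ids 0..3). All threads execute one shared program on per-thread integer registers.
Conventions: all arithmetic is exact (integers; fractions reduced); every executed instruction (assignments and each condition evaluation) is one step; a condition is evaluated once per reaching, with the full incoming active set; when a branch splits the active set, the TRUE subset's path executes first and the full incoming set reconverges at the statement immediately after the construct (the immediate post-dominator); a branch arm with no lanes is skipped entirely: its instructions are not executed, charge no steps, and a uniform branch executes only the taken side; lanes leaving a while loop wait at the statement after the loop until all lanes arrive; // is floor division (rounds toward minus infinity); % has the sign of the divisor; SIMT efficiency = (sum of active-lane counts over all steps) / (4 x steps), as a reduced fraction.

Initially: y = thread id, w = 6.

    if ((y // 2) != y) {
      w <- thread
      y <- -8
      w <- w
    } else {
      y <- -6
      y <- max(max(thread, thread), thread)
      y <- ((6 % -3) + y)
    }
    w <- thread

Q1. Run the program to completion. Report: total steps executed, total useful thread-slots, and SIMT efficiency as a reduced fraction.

Answer: 8 steps, 20 useful, 5/8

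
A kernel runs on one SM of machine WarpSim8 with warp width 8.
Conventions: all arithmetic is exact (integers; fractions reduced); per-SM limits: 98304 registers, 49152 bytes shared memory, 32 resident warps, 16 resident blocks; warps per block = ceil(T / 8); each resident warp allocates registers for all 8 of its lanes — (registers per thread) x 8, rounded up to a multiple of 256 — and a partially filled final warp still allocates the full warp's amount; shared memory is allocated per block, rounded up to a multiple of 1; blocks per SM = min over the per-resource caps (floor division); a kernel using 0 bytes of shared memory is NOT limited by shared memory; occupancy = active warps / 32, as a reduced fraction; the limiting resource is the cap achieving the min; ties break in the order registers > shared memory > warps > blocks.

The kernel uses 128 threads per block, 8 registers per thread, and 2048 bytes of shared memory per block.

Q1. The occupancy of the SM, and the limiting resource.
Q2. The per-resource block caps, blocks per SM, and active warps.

Answer: occupancy 1, limited by warps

registers: 24 blocks
shared memory: 24 blocks
warps: 2 blocks
blocks: 16 blocks

Answer: 2 blocks, 32 active warps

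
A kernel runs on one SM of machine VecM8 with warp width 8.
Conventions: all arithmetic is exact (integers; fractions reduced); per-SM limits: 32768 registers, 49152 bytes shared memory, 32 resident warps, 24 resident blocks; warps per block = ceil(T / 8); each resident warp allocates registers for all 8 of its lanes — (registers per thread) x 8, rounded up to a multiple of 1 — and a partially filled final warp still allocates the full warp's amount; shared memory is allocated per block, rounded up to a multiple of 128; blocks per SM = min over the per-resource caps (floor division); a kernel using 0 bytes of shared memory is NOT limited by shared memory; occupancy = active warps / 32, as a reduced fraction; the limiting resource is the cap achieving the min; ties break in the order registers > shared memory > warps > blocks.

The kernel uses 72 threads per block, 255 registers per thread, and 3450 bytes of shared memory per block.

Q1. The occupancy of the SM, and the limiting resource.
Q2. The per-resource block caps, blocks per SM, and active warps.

Answer: occupancy 9/32, limited by registers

registers: 1 block
shared memory: 14 blocks
warps: 3 blocks
blocks: 24 blocks

Answer: 1 block, 9 active warps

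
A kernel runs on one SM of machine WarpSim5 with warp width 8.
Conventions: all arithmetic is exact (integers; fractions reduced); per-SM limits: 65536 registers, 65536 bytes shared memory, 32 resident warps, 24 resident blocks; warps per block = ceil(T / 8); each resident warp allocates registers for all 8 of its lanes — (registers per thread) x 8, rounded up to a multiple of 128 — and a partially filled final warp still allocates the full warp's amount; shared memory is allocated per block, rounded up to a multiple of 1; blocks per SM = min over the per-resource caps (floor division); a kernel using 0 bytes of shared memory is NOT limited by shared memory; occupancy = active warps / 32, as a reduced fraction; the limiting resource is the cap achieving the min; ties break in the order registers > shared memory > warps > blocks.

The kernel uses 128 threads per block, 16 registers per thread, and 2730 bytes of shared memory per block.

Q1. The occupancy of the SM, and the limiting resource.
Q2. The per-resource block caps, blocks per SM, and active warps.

Answer: occupancy 1, limited by warps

registers: 32 blocks
shared memory: 24 blocks
warps: 2 blocks
blocks: 24 blocks

Answer: 2 blocks, 32 active warps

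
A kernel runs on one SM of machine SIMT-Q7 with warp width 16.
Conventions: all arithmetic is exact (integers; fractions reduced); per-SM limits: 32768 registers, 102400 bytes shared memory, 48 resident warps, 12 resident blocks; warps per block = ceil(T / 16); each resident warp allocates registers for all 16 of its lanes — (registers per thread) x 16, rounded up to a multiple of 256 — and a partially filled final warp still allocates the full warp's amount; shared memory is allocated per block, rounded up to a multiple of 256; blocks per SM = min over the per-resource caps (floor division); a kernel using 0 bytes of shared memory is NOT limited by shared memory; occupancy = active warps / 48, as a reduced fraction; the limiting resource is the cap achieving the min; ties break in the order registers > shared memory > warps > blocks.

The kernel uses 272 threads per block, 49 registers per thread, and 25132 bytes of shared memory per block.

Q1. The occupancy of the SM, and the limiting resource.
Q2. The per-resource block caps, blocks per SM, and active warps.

Answer: occupancy 17/48, limited by registers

registers: 1 block
shared memory: 4 blocks
warps: 2 blocks
blocks: 12 blocks

Answer: 1 block, 17 active warps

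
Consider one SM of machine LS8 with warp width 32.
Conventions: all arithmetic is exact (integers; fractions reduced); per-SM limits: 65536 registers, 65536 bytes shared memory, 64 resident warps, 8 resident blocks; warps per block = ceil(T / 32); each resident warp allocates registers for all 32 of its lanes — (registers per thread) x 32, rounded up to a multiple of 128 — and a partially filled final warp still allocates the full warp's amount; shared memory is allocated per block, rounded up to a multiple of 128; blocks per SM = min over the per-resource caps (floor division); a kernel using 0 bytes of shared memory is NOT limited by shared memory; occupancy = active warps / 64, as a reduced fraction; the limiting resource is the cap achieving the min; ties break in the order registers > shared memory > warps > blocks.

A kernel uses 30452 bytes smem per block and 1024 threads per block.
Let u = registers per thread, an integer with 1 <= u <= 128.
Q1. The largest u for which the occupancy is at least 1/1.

Answer: u = 32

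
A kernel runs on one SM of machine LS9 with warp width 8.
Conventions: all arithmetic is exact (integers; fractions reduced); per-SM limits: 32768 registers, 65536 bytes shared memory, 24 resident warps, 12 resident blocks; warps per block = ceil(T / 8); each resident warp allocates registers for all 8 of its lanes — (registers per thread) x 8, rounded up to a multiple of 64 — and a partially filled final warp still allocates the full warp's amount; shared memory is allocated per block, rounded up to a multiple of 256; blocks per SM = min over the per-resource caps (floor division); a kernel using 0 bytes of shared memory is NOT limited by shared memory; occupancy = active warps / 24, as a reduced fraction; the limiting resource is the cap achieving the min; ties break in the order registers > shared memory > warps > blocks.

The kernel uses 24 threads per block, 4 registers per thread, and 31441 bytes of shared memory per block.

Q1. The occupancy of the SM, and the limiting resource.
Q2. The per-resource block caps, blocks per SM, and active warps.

Answer: occupancy 1/4, limited by shared memory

registers: 170 blocks
shared memory: 2 blocks
warps: 8 blocks
blocks: 12 blocks

Answer: 2 blocks, 6 active warps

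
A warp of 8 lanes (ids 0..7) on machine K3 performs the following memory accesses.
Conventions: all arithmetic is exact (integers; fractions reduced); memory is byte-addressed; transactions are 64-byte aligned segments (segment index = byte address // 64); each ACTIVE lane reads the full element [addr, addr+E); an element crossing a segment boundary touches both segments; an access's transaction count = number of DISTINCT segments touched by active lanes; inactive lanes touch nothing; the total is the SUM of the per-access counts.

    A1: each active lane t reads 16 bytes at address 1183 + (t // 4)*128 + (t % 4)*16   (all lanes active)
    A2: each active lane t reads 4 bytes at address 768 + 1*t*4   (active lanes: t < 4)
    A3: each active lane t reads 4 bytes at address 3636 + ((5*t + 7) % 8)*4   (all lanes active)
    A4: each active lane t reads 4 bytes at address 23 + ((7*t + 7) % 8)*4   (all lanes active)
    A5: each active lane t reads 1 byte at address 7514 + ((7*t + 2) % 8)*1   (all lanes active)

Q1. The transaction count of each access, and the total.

A1: 4 transactions
A2: 1 transaction
A3: 2 transactions
A4: 1 transaction
A5: 1 transaction

Answer: 4,1,2,1,1; total 9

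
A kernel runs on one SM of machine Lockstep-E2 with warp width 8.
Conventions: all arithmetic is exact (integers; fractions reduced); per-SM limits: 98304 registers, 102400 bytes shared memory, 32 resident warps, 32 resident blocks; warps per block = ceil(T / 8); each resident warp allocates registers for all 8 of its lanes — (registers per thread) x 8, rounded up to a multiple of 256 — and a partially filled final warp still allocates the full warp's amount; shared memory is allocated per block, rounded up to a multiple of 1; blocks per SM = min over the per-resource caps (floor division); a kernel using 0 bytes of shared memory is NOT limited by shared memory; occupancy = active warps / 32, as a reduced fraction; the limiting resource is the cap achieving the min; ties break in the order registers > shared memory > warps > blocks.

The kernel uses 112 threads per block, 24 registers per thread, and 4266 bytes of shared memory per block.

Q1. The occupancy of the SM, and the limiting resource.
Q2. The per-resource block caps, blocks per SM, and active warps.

Answer: occupancy 7/8, limited by warps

registers: 27 blocks
shared memory: 24 blocks
warps: 2 blocks
blocks: 32 blocks

Answer: 2 blocks, 28 active warps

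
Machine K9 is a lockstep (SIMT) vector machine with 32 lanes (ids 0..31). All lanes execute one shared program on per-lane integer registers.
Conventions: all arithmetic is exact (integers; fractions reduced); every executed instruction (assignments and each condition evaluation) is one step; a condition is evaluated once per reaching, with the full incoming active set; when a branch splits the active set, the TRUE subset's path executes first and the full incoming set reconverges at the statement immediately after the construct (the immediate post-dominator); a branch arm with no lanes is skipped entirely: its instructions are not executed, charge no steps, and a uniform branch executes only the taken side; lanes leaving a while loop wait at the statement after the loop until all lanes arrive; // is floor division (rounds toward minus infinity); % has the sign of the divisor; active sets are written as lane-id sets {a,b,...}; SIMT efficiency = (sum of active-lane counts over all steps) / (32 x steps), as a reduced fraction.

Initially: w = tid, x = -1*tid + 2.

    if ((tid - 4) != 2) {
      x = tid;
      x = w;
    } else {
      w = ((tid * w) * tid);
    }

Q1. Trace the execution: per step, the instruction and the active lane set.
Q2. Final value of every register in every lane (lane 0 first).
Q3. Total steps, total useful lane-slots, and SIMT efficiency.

step 0: eval ((tid - 4) != 2)        {0,1,2,3,4,5,6,7,8,9,10,11,12,13,14,15,16,17,18,19,20,21,22,23,24,25,26,27,28,29,30,31}
step 1: x <- tid                     {0,1,2,3,4,5,7,8,9,10,11,12,13,14,15,16,17,18,19,20,21,22,23,24,25,26,27,28,29,30,31}
step 2: x <- w                       {0,1,2,3,4,5,7,8,9,10,11,12,13,14,15,16,17,18,19,20,21,22,23,24,25,26,27,28,29,30,31}
step 3: w <- ((tid * w) * tid)       {6}

Answer: 4 steps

w: 0,1,2,3,4,5,216,7,8,9,10,11,12,13,14,15,16,17,18,19,20,21,22,23,24,25,26,27,28,29,30,31
x: 0,1,2,3,4,5,-4,7,8,9,10,11,12,13,14,15,16,17,18,19,20,21,22,23,24,25,26,27,28,29,30,31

steps = 4; useful = 95; efficiency = 95/128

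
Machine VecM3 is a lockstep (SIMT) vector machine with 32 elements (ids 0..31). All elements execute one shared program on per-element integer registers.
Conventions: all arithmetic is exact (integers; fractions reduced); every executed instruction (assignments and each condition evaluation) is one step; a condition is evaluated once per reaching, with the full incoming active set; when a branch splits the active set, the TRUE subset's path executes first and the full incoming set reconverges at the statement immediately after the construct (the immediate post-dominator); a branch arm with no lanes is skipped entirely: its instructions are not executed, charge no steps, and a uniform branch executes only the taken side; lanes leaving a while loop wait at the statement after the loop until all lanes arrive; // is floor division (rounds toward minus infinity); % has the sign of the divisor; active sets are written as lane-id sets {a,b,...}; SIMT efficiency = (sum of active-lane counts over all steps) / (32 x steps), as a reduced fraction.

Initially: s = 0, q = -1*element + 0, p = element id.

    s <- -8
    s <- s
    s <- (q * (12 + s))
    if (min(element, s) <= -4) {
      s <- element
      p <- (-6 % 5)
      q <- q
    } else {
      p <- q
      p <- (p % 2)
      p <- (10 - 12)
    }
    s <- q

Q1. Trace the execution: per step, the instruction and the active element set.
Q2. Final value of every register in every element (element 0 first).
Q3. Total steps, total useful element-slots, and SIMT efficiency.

step 0: s <- -8                      {0,1,2,3,4,5,6,7,8,9,10,11,12,13,14,15,16,17,18,19,20,21,22,23,24,25,26,27,28,29,30,31}
step 1: s <- s                       {0,1,2,3,4,5,6,7,8,9,10,11,12,13,14,15,16,17,18,19,20,21,22,23,24,25,26,27,28,29,30,31}
step 2: s <- (q * (12 + s))          {0,1,2,3,4,5,6,7,8,9,10,11,12,13,14,15,16,17,18,19,20,21,22,23,24,25,26,27,28,29,30,31}
step 3: eval (min(element, s) <= -4) {0,1,2,3,4,5,6,7,8,9,10,11,12,13,14,15,16,17,18,19,20,21,22,23,24,25,26,27,28,29,30,31}
step 4: s <- element                 {1,2,3,4,5,6,7,8,9,10,11,12,13,14,15,16,17,18,19,20,21,22,23,24,25,26,27,28,29,30,31}
step 5: p <- (-6 % 5)                {1,2,3,4,5,6,7,8,9,10,11,12,13,14,15,16,17,18,19,20,21,22,23,24,25,26,27,28,29,30,31}
step 6: q <- q                       {1,2,3,4,5,6,7,8,9,10,11,12,13,14,15,16,17,18,19,20,21,22,23,24,25,26,27,28,29,30,31}
step 7: p <- q                       {0}
step 8: p <- (p % 2)                 {0}
step 9: p <- (10 - 12)               {0}
step 10: s <- q                       {0,1,2,3,4,5,6,7,8,9,10,11,12,13,14,15,16,17,18,19,20,21,22,23,24,25,26,27,28,29,30,31}

Answer: 11 steps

s: 0,-1,-2,-3,-4,-5,-6,-7,-8,-9,-10,-11,-12,-13,-14,-15,-16,-17,-18,-19,-20,-21,-22,-23,-24,-25,-26,-27,-28,-29,-30,-31
q: 0,-1,-2,-3,-4,-5,-6,-7,-8,-9,-10,-11,-12,-13,-14,-15,-16,-17,-18,-19,-20,-21,-22,-23,-24,-25,-26,-27,-28,-29,-30,-31
p: -2,4,4,4,4,4,4,4,4,4,4,4,4,4,4,4,4,4,4,4,4,4,4,4,4,4,4,4,4,4,4,4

steps = 11; useful = 256; efficiency = 256/352 = 8/11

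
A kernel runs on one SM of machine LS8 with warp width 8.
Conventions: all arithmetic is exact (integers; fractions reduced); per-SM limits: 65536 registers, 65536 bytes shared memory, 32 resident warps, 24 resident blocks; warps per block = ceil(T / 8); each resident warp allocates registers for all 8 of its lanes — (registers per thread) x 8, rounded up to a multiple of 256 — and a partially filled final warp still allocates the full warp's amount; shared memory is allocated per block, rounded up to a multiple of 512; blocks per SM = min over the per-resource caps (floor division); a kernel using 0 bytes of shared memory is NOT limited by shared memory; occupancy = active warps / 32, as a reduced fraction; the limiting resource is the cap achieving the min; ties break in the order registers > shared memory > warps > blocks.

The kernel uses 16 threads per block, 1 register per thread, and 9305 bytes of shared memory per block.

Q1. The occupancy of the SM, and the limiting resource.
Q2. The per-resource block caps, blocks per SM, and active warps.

Answer: occupancy 3/8, limited by shared memory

registers: 128 blocks
shared memory: 6 blocks
warps: 16 blocks
blocks: 24 blocks

Answer: 6 blocks, 12 active warps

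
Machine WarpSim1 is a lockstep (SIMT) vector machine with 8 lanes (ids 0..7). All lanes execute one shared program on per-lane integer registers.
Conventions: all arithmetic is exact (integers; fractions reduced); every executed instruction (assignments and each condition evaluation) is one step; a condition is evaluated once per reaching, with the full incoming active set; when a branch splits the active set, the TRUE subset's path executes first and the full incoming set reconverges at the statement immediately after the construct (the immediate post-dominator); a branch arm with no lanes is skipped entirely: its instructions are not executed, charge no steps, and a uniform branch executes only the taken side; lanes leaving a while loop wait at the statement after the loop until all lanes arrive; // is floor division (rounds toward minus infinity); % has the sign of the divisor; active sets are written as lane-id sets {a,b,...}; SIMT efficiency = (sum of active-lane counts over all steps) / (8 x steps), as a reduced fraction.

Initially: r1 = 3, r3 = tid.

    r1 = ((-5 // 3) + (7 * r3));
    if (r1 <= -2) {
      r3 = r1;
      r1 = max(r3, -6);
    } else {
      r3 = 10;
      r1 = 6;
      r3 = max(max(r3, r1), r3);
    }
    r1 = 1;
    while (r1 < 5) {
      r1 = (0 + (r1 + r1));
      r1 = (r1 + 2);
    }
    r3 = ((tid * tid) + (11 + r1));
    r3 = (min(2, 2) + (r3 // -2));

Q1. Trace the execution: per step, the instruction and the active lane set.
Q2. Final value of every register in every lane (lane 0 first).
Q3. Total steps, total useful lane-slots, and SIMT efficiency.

step 0: r1 <- ((-5 // 3) + (7 * r3)) {0,1,2,3,4,5,6,7}
step 1: eval (r1 <= -2)              {0,1,2,3,4,5,6,7}
step 2: r3 <- r1                     {0}
step 3: r1 <- max(r3, -6)            {0}
step 4: r3 <- 10                     {1,2,3,4,5,6,7}
step 5: r1 <- 6                      {1,2,3,4,5,6,7}
step 6: r3 <- max(max(r3, r1), r3)   {1,2,3,4,5,6,7}
step 7: r1 <- 1                      {0,1,2,3,4,5,6,7}
step 8: eval (r1 < 5)                {0,1,2,3,4,5,6,7}
step 9: r1 <- (0 + (r1 + r1))        {0,1,2,3,4,5,6,7}
step 10: r1 <- (r1 + 2)               {0,1,2,3,4,5,6,7}
step 11: eval (r1 < 5)                {0,1,2,3,4,5,6,7}
step 12: r1 <- (0 + (r1 + r1))        {0,1,2,3,4,5,6,7}
step 13: r1 <- (r1 + 2)               {0,1,2,3,4,5,6,7}
step 14: eval (r1 < 5)                {0,1,2,3,4,5,6,7}
step 15: r3 <- ((tid * tid) + (11 + r1)) {0,1,2,3,4,5,6,7}
step 16: r3 <- (min(2, 2) + (r3 // -2)) {0,1,2,3,4,5,6,7}

Answer: 17 steps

r1: 10,10,10,10,10,10,10,10
r3: -9,-9,-11,-13,-17,-21,-27,-33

steps = 17; useful = 119; efficiency = 119/136 = 7/8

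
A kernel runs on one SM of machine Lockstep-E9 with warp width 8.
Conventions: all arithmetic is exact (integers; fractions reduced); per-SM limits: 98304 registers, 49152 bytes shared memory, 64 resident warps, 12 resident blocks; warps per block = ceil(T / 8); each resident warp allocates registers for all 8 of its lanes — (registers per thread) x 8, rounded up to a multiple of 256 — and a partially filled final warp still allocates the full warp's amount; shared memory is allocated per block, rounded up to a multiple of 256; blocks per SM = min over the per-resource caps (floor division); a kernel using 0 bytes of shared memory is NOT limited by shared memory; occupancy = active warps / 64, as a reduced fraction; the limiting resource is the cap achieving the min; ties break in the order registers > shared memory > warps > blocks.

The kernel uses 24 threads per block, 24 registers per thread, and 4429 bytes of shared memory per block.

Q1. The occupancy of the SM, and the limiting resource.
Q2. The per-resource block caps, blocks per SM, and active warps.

Answer: occupancy 15/32, limited by shared memory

registers: 128 blocks
shared memory: 10 blocks
warps: 21 blocks
blocks: 12 blocks

Answer: 10 blocks, 30 active warps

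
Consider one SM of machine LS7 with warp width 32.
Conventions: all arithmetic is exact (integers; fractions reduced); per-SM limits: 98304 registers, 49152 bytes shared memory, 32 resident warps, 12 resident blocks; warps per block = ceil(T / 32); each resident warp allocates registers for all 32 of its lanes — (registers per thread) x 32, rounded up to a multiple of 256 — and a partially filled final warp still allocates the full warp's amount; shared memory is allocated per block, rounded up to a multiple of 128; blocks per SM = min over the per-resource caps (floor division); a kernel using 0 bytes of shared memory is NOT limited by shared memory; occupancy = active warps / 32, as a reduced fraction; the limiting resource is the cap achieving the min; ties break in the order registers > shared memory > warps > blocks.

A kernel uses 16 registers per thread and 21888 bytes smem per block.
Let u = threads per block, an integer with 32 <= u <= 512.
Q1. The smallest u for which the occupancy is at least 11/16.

Answer: u = 321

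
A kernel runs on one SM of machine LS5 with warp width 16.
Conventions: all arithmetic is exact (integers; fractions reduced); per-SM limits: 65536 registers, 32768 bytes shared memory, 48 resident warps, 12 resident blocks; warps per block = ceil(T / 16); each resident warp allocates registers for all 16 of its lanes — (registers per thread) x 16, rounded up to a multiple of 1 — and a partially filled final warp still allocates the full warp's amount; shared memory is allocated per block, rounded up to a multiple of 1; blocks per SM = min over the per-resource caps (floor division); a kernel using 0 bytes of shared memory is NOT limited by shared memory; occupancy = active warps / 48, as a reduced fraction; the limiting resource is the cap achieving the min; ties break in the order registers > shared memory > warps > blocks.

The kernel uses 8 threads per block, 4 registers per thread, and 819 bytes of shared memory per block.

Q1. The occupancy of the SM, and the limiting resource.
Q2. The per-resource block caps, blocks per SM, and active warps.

Answer: occupancy 1/4, limited by blocks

registers: 1024 blocks
shared memory: 40 blocks
warps: 48 blocks
blocks: 12 blocks

Answer: 12 blocks, 12 active warps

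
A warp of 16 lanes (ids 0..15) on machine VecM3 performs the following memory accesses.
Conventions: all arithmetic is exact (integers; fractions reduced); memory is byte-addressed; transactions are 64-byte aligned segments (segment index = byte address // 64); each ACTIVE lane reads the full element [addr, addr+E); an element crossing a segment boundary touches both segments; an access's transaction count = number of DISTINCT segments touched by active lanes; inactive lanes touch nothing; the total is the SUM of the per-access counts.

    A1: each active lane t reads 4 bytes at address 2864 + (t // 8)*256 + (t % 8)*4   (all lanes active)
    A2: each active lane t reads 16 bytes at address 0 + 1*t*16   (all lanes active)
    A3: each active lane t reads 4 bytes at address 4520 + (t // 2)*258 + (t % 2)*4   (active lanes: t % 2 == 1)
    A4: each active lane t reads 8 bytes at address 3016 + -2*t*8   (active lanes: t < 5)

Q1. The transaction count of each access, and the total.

A1: 4 transactions
A2: 4 transactions
A3: 8 transactions
A4: 2 transactions

Answer: 4,4,8,2; total 18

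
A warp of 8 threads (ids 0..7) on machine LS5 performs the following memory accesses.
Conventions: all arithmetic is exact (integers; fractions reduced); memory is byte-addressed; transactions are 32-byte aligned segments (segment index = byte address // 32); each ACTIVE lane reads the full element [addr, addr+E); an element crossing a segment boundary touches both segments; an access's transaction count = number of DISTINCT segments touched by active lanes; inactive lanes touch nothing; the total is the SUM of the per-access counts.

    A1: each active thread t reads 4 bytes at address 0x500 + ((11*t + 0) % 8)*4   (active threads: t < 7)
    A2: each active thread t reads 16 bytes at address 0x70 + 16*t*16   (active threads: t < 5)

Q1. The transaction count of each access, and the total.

A1: 1 transaction
A2: 5 transactions

Answer: 1,5; total 6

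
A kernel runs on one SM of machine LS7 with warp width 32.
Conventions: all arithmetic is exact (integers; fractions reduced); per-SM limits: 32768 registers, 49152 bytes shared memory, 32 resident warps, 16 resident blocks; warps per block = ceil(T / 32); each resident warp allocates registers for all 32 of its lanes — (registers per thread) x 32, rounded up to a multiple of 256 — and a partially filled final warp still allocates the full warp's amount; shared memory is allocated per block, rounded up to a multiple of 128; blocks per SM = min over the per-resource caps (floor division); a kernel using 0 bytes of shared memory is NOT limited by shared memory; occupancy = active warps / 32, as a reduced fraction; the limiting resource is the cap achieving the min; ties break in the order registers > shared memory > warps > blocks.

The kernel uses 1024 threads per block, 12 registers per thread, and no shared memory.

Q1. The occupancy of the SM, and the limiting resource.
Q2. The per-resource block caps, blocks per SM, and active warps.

Answer: occupancy 1, limited by warps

registers: 2 blocks
shared memory: no limit (kernel uses none)
warps: 1 block
blocks: 16 blocks

Answer: 1 block, 32 active warps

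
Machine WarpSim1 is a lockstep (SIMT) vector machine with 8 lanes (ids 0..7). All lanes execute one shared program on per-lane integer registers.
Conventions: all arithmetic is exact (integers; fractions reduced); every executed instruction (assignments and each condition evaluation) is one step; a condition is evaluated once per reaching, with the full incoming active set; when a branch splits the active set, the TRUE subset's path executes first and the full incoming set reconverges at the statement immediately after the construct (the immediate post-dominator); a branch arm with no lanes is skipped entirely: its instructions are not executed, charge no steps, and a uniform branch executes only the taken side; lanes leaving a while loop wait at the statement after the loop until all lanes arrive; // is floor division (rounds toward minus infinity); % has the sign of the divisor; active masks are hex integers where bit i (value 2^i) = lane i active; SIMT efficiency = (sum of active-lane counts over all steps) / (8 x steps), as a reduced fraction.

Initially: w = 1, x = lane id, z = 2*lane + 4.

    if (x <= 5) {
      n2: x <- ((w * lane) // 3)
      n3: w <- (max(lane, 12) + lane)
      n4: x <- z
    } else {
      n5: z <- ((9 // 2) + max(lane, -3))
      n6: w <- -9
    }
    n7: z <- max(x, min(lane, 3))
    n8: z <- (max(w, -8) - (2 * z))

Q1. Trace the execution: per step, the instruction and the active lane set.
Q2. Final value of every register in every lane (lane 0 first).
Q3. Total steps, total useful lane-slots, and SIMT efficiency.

step 0: eval (x <= 5)                0xff
step 1: x <- ((w * lane) // 3)       0x3f
step 2: w <- (max(lane, 12) + lane)  0x3f
step 3: x <- z                       0x3f
step 4: z <- ((9 // 2) + max(lane, -3)) 0xc0
step 5: w <- -9                      0xc0
step 6: z <- max(x, min(lane, 3))    0xff
step 7: z <- (max(w, -8) - (2 * z))  0xff

Answer: 8 steps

w: 12,13,14,15,16,17,-9,-9
x: 4,6,8,10,12,14,6,7
z: 4,1,-2,-5,-8,-11,-20,-22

steps = 8; useful = 46; efficiency = 46/64 = 23/32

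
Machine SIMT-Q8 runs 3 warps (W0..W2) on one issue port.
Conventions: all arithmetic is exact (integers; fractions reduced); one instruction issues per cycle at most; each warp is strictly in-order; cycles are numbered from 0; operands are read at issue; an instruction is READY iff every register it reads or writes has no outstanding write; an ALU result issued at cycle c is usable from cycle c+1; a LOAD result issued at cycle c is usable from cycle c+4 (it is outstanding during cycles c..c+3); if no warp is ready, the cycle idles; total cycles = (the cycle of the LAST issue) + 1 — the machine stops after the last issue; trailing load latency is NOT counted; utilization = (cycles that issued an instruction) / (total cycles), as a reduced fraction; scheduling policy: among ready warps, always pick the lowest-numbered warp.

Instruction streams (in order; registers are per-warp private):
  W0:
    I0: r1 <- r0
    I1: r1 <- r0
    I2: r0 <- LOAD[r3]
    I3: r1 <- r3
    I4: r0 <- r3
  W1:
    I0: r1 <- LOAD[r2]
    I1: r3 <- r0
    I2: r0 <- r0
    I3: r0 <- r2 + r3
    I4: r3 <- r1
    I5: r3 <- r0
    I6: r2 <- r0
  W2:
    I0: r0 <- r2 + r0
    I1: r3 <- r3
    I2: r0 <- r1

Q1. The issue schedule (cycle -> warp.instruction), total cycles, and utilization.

cycle 0: W0.I0
cycle 1: W0.I1
cycle 2: W0.I2
cycle 3: W0.I3
cycle 4: W1.I0
cycle 5: W1.I1
cycle 6: W0.I4
cycle 7: W1.I2
cycle 8: W1.I3
cycle 9: W1.I4
cycle 10: W1.I5
cycle 11: W1.I6
cycle 12: W2.I0
cycle 13: W2.I1
cycle 14: W2.I2

Answer: 15 cycles, utilization 1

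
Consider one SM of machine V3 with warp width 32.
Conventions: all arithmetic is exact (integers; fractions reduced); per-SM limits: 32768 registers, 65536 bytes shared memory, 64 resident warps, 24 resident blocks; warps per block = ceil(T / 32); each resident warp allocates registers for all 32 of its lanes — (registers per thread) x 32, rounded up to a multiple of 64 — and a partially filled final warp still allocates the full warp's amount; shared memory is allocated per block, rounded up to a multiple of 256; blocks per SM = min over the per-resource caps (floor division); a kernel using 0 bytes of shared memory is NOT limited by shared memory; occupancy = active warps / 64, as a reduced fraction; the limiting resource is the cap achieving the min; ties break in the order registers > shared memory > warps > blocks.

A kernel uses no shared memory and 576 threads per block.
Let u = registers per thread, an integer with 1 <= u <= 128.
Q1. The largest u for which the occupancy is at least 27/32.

Answer: u = 18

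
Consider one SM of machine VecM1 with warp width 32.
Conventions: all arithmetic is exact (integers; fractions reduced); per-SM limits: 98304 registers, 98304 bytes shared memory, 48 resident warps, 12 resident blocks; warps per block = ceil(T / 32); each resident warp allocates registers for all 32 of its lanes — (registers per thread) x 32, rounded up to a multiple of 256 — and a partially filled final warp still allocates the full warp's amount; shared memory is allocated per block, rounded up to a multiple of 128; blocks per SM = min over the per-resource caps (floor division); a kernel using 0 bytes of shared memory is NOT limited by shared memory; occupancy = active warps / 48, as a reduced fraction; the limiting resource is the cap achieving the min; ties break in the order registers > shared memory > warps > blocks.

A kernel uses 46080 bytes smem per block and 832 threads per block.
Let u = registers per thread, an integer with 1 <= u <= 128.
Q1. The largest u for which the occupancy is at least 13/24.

Answer: u = 112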